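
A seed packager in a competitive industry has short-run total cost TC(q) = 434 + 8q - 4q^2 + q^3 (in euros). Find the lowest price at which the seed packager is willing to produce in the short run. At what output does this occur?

Short-run supply begins at min AVC. From VC = 8q - 4q^2 + q^3, AVC = 8 - 4q + q^2.
dAVC/dq = -4 + 2q = 0 gives q = 2. min AVC = 8 - 4·2 + 2^2 = 4.
The firm shuts down for any P below €4.

€4 per unit, at q = 2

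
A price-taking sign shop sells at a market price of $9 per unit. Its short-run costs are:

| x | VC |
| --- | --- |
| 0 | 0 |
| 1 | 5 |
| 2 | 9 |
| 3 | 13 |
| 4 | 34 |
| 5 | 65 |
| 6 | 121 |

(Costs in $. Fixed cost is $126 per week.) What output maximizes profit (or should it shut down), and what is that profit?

Profit at each row (π = 9x − TC): x=0: -126; x=1: -122; x=2: -117; x=3: -112; x=4: -124; x=5: -146; x=6: -193.
Profit is maximized at x = 3. AVC there is 13/3 = $4.33 ≤ P, so producing beats shutting down (which would give -$126).

x = 3; profit = -$112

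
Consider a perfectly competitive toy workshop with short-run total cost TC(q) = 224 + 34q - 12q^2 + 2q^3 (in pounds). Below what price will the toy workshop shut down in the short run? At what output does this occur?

The firm shuts down when price falls below the minimum of average variable cost. AVC = VC/q = 34 - 12q + 2q^2.
dAVC/dq = -12 + 4q = 0 gives q = 3. min AVC = 34 - 12·3 + 2·3^2 = 16.
So the shutdown price is £16.

£16 per unit, at q = 3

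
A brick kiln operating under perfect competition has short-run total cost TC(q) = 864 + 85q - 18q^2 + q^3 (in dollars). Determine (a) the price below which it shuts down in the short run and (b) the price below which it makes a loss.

Shutdown price = min AVC. AVC = 85 - 18q + q^2, with vertex at q = 9 and minimum $4.
ATC = 864/q + 85 - 18q + q^2. Setting dATC/dq = −864/q^2 − 18 + 2q = 0 gives q = 12 (since 2·12^3 − 18·12^2 = 864).
min ATC = 864/12 + 85 − 18·12 + 12^2 = $85. That is the break-even price.
For $4 ≤ P < $85 the firm produces at a loss; below $4 it shuts down.

Shutdown price = $4; break-even price = $85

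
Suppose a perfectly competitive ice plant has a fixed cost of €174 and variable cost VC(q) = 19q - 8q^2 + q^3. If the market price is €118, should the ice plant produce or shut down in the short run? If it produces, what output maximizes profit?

Produce at q = 9

From TC, MC = TC'(q) = 19 - 16q + 3q^2 and AVC = VC/q = 19 - 8q + q^2.
AVC hits its minimum where MC = AVC, at q = 4, giving min AVC = 19 - 8·4 + 4^2 = €3.
P = €118 exceeds min AVC = €3, so the firm stays open.
Set P = MC: 118 = 19 - 16q + 3q^2 → -99 - 16q + 3q^2 = 0. The roots are q = -11/3 and q = 9; the profit-maximizing output is on the rising part of MC, so q* = 9.
Check: AVC at q = 9 is €28 ≤ P, so revenue covers variable cost.
Profit = P·q − TC = 118·9 − 426 = €636.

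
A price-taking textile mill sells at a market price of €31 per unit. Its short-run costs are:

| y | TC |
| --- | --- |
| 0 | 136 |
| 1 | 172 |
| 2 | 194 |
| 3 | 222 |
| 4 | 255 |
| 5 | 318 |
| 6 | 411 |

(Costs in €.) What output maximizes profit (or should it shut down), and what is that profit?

y = 3; profit = -€129

Tabulate TR − TC: y=0: -136; y=1: -141; y=2: -132; y=3: -129; y=4: -131; y=5: -163; y=6: -225.
Profit is maximized at y = 3. AVC there is 86/3 = €28.67 ≤ P, so producing beats shutting down (which would give -€136).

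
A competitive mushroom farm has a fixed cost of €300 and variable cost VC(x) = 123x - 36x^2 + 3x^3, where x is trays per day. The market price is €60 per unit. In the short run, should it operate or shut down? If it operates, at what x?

Strip out fixed cost: VC = 123x - 36x^2 + 3x^3. Then AVC = 123 - 36x + 3x^2 and MC = 123 - 72x + 9x^2.
AVC is minimized where dAVC/dx = -36 + 6x = 0, at x = 6; min AVC = 123 - 36·6 + 3·6^2 = €15.
Because €60 ≥ €15, revenue can cover variable cost; the firm operates.
Solving P = MC: 63 - 72x + 9x^2 = 0 ⇒ x = 1 or 7. On the upward-sloping branch, x* = 7.
Check: AVC at x = 7 is €18 ≤ P, so revenue covers variable cost.
Profit = P·x − TC = 60·7 − 426 = -€6, a loss, but smaller than the €300 fixed cost the firm would lose by shutting down.

Produce at x = 7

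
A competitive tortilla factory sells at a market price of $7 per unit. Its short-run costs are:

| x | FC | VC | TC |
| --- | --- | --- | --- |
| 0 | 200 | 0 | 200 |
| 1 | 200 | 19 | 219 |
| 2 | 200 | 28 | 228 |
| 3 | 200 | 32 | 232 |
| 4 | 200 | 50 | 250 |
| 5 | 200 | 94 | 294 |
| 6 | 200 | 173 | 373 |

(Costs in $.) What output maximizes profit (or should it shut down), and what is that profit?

x = 0 (shut down); profit = -$200

Tabulate TR − TC: x=0: -200; x=1: -212; x=2: -214; x=3: -211; x=4: -222; x=5: -259; x=6: -331.
Profit is highest at x = 0. Equivalently, the lowest AVC in the table is 32/3 ≈ $10.67 at x = 3, and P = $7 falls below it — price never covers variable cost, so the firm shuts down and loses only its fixed cost.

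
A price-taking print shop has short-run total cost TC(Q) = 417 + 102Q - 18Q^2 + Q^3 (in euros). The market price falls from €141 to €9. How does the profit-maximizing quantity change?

Output falls from 13 to 0 (the firm shuts down)

MC = 102 - 36Q + 3Q^2; the shutdown threshold is min AVC = €21 (at Q = 9).
With P = €141 above the shutdown price, P = MC gives Q = 13.
At P = €9 < min AVC = €21, price no longer covers variable cost at any output, so the firm shuts down: Q = 0.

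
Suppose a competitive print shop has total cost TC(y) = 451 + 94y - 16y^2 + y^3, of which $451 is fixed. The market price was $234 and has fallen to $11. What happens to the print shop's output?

Output falls from 14 to 0 (the firm shuts down)

MC = 94 - 32y + 3y^2; the shutdown threshold is min AVC = $30 (at y = 8).
With P = $234 above the shutdown price, P = MC gives y = 14.
At P = $11 < min AVC = $30, price no longer covers variable cost at any output, so the firm shuts down: y = 0.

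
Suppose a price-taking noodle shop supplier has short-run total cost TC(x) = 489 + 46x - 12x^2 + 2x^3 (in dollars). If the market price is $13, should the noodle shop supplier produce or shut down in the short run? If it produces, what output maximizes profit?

Shut down

Strip out fixed cost: VC = 46x - 12x^2 + 2x^3. Then AVC = 46 - 12x + 2x^2 and MC = 46 - 24x + 6x^2.
The AVC parabola has its vertex at x = 12/4 = 3, where AVC = 46 - 12·3 + 2·3^2 = $28.
With P < min AVC ($13 < $28), every unit sold adds to the loss.
Best response: produce nothing and absorb the $489 fixed cost.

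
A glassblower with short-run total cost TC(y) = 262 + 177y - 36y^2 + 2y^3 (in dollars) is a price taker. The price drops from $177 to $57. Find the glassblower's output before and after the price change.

AVC = 177 - 36y + 2y^2, minimized at y = 9 where min AVC = $15. MC = 177 - 72y + 6y^2.
At P = $177 ≥ min AVC, set P = MC on the rising branch: y = 12.
At P = $57 ≥ min AVC, set P = MC: y = 10. The firm stays open but cuts output.

Output falls from 12 to 10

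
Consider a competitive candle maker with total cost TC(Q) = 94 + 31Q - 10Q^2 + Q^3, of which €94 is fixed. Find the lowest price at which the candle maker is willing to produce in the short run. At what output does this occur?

€6 per unit, at Q = 5

The shutdown price is the minimum of AVC. VC = 31Q - 10Q^2 + Q^3, so AVC = 31 - 10Q + Q^2.
At the minimum of AVC, MC = AVC. MC = 31 - 20Q + 3Q^2; setting MC = AVC gives 2Q^2 - 10Q = 0, so Q = 5. min AVC = 6.
So the shutdown price is €6.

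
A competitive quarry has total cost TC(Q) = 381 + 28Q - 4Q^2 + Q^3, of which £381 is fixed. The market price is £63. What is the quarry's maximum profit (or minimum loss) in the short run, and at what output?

AVC = 28 - 4Q + Q^2 has its minimum £24 at Q = 2; price £63 clears that bar, so the firm operates.
MC = 28 - 8Q + 3Q^2. Setting P = MC and taking the root on the rising branch gives Q* = 5.
TR = 63·5 = 315. TC = 381 + 165 = 546. Profit = 315 − 546 = -£231.
Shutting down would mean losing the fixed cost of £381, so operating at a loss of £231 is better by £150.

Profit = -£231 at Q = 5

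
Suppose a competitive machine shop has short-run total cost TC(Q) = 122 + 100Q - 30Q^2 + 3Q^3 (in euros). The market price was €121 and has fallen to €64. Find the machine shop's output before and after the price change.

MC = 100 - 60Q + 9Q^2; the shutdown threshold is min AVC = €25 (at Q = 5).
With P = €121 above the shutdown price, P = MC gives Q = 7.
At P = €64 ≥ min AVC, set P = MC: Q = 6. The firm stays open but cuts output.

Output falls from 7 to 6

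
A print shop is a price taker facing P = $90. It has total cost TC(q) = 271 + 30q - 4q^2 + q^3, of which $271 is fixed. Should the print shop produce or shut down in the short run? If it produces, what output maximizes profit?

Variable cost is VC = 30q - 4q^2 + q^3, so AVC = VC/q = 30 - 4q + q^2 and MC = dTC/dq = 30 - 8q + 3q^2.
AVC is minimized where dAVC/dq = -4 + 2q = 0, at q = 2; min AVC = 30 - 4·2 + 2^2 = $26.
P = $90 exceeds min AVC = $26, so the firm stays open.
Set P = MC: 90 = 30 - 8q + 3q^2 → -60 - 8q + 3q^2 = 0. The roots are q = -10/3 and q = 6; the profit-maximizing output is on the rising part of MC, so q* = 6.
Check: AVC at q = 6 is $42 ≤ P, so revenue covers variable cost.
Profit = P·q − TC = 90·6 − 523 = $17.

Produce at q = 6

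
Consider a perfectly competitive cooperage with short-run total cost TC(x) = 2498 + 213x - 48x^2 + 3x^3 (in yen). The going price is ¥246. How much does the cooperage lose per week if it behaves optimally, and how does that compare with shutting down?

Profit = -¥320 at x = 11

AVC = 213 - 48x + 3x^2 has its minimum ¥21 at x = 8; price ¥246 clears that bar, so the firm operates.
With MC = 213 - 96x + 9x^2, P = MC on the upward-sloping part at x* = 11.
TR = 246·11 = 2706. TC = 2498 + 528 = 3026. Profit = 2706 − 3026 = -¥320.
By producing, the firm covers all variable cost plus ¥2178 of fixed cost; shutting down would lose the full ¥2498.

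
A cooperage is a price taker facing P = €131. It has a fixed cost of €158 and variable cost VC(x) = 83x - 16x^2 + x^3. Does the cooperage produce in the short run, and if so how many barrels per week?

Produce at x = 12

Strip out fixed cost: VC = 83x - 16x^2 + x^3. Then AVC = 83 - 16x + x^2 and MC = 83 - 32x + 3x^2.
The AVC parabola has its vertex at x = 16/2 = 8, where AVC = 83 - 16·8 + 8^2 = €19.
P = €131 exceeds min AVC = €19, so the firm stays open.
Solving P = MC: -48 - 32x + 3x^2 = 0 ⇒ x = -4/3 or 12. On the upward-sloping branch, x* = 12.
Check: AVC at x = 12 is €35 ≤ P, so revenue covers variable cost.
Profit = P·x − TC = 131·12 − 578 = €994.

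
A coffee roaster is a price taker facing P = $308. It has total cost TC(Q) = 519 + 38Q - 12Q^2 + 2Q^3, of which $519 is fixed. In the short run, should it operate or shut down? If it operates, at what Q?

Produce at Q = 9

Strip out fixed cost: VC = 38Q - 12Q^2 + 2Q^3. Then AVC = 38 - 12Q + 2Q^2 and MC = 38 - 24Q + 6Q^2.
AVC hits its minimum where MC = AVC, at Q = 3, giving min AVC = 38 - 12·3 + 2·3^2 = $20.
Since P = $308 ≥ min AVC = $20, price covers variable cost and the firm should produce.
P = MC gives -270 - 24Q + 6Q^2 = 0, with roots -5 and 9. Take the larger (rising MC): Q* = 9.
Check: AVC at Q = 9 is $92 ≤ P, so revenue covers variable cost.
Profit = P·Q − TC = 308·9 − 1347 = $1425.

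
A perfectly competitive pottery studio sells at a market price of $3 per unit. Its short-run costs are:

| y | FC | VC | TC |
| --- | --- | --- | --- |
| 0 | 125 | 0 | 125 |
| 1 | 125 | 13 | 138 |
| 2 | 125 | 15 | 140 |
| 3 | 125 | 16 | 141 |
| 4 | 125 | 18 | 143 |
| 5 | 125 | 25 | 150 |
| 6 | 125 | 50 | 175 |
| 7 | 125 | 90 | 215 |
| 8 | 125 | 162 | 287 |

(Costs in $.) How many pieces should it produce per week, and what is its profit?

Profit at each row (π = 3y − TC): y=0: -125; y=1: -135; y=2: -134; y=3: -132; y=4: -131; y=5: -135; y=6: -157; y=7: -194; y=8: -263.
Profit is highest at y = 0. Equivalently, the lowest AVC in the table is 18/4 ≈ $4.50 at y = 4, and P = $3 falls below it — price never covers variable cost, so the firm shuts down and loses only its fixed cost.

y = 0 (shut down); profit = -$125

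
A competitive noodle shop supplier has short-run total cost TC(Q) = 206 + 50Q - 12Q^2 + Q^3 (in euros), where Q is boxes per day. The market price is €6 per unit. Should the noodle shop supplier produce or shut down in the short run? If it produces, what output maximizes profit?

From TC, MC = TC'(Q) = 50 - 24Q + 3Q^2 and AVC = VC/Q = 50 - 12Q + Q^2.
The AVC parabola has its vertex at Q = 12/2 = 6, where AVC = 50 - 12·6 + 6^2 = €14.
With P < min AVC (€6 < €14), every unit sold adds to the loss.
Best response: produce nothing and absorb the €206 fixed cost.

Shut down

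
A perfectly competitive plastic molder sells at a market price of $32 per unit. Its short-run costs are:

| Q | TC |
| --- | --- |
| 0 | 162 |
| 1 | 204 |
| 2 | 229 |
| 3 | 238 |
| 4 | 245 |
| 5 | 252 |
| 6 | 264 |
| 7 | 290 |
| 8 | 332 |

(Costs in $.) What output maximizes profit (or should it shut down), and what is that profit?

Compute π = P·Q − TC at each output: Q=0: -162; Q=1: -172; Q=2: -165; Q=3: -142; Q=4: -117; Q=5: -92; Q=6: -72; Q=7: -66; Q=8: -76.
Profit is maximized at Q = 7. AVC there is 128/7 = $18.29 ≤ P, so producing beats shutting down (which would give -$162).

Q = 7; profit = -$66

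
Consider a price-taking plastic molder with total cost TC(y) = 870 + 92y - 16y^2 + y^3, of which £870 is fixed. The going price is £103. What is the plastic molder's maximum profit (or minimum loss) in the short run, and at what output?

Profit = -£144 at y = 11

AVC = 92 - 16y + y^2; min AVC = £28 at y = 8. Since P = £103 ≥ min AVC, the firm produces.
MC = 92 - 32y + 3y^2. Setting P = MC and taking the root on the rising branch gives y* = 11.
TR = 103·11 = 1133. TC = 870 + 407 = 1277. Profit = 1133 − 1277 = -£144.
Shutting down would mean losing the fixed cost of £870, so operating at a loss of £144 is better by £726.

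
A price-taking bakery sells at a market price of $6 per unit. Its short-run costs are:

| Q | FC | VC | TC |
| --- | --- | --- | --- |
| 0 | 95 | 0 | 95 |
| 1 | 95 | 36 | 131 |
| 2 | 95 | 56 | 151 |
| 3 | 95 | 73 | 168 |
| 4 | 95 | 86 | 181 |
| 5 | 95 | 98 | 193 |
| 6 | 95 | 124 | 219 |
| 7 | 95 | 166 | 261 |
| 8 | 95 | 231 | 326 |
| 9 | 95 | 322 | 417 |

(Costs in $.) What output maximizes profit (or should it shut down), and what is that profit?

Q = 0 (shut down); profit = -$95

Compute π = P·Q − TC at each output: Q=0: -95; Q=1: -125; Q=2: -139; Q=3: -150; Q=4: -157; Q=5: -163; Q=6: -183; Q=7: -219; Q=8: -278; Q=9: -363.
Profit is highest at Q = 0. Equivalently, the lowest AVC in the table is 98/5 ≈ $19.60 at Q = 5, and P = $6 falls below it — price never covers variable cost, so the firm shuts down and loses only its fixed cost.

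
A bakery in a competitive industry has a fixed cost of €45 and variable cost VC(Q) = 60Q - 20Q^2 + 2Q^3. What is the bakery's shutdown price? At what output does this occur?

€10 per unit, at Q = 5

Short-run supply begins at min AVC. From VC = 60Q - 20Q^2 + 2Q^3, AVC = 60 - 20Q + 2Q^2.
At the minimum of AVC, MC = AVC. MC = 60 - 40Q + 6Q^2; setting MC = AVC gives 4Q^2 - 20Q = 0, so Q = 5. min AVC = 10.
The firm shuts down for any P below €10.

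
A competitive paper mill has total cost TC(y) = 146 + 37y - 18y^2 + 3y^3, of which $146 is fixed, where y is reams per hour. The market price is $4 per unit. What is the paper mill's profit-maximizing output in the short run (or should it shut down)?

Strip out fixed cost: VC = 37y - 18y^2 + 3y^3. Then AVC = 37 - 18y + 3y^2 and MC = 37 - 36y + 9y^2.
AVC hits its minimum where MC = AVC, at y = 3, giving min AVC = 37 - 18·3 + 3·3^2 = $10.
P = $4 lies below min AVC = $10; no output level covers variable cost.
The firm minimizes its loss by shutting down and losing only its fixed cost of $146.

Shut down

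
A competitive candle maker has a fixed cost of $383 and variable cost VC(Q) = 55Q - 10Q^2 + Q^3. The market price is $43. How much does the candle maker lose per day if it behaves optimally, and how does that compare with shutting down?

AVC = 55 - 10Q + Q^2; min AVC = $30 at Q = 5. Since P = $43 ≥ min AVC, the firm produces.
With MC = 55 - 20Q + 3Q^2, P = MC on the upward-sloping part at Q* = 6.
TR = 43·6 = 258. TC = 383 + 186 = 569. Profit = 258 − 569 = -$311.
That loss of $311 beats the $383 the firm would lose by shutting down; producing recovers $72 of fixed cost.

Profit = -$311 at Q = 6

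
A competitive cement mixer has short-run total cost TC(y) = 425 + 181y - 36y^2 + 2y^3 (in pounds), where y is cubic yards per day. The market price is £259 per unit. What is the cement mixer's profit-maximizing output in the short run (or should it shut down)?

Produce at y = 13

From TC, MC = TC'(y) = 181 - 72y + 6y^2 and AVC = VC/y = 181 - 36y + 2y^2.
AVC hits its minimum where MC = AVC, at y = 9, giving min AVC = 181 - 36·9 + 2·9^2 = £19.
Since P = £259 ≥ min AVC = £19, price covers variable cost and the firm should produce.
P = MC gives -78 - 72y + 6y^2 = 0, with roots -1 and 13. Take the larger (rising MC): y* = 13.
Check: AVC at y = 13 is £51 ≤ P, so revenue covers variable cost.
Profit = P·y − TC = 259·13 − 1088 = £2279.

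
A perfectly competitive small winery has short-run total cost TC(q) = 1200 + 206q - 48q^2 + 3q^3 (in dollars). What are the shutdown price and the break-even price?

AVC = 206 - 48q + 3q^2; minimized at q = 8, giving min AVC = $14. That is the shutdown price.
ATC = 1200/q + 206 - 48q + 3q^2. Setting dATC/dq = −1200/q^2 − 48 + 6q = 0 gives q = 10 (since 6·10^3 − 48·10^2 = 1200).
min ATC = 1200/10 + 206 − 48·10 + 3·10^2 = $146. That is the break-even price.
Between these two prices the firm operates at a loss; above $146 it earns a profit.

Shutdown price = $14; break-even price = $146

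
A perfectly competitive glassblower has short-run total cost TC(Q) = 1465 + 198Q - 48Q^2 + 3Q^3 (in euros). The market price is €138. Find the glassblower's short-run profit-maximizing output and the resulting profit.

AVC = 198 - 48Q + 3Q^2 has its minimum €6 at Q = 8; price €138 clears that bar, so the firm operates.
MC = 198 - 96Q + 9Q^2. Setting P = MC and taking the root on the rising branch gives Q* = 10.
TR = 138·10 = 1380. TC = 1465 + 180 = 1645. Profit = 1380 − 1645 = -€265.
That loss of €265 beats the €1465 the firm would lose by shutting down; producing recovers €1200 of fixed cost.

Profit = -€265 at Q = 10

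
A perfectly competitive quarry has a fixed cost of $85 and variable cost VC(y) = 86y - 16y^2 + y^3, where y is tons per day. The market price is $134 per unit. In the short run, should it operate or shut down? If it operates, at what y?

Produce at y = 12

From TC, MC = TC'(y) = 86 - 32y + 3y^2 and AVC = VC/y = 86 - 16y + y^2.
AVC hits its minimum where MC = AVC, at y = 8, giving min AVC = 86 - 16·8 + 8^2 = $22.
Because $134 ≥ $22, revenue can cover variable cost; the firm operates.
Solving P = MC: -48 - 32y + 3y^2 = 0 ⇒ y = -4/3 or 12. On the upward-sloping branch, y* = 12.
Check: AVC at y = 12 is $38 ≤ P, so revenue covers variable cost.
Profit = P·y − TC = 134·12 − 541 = $1067.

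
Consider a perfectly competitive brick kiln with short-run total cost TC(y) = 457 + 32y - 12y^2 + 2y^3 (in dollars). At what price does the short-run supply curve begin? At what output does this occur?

The firm shuts down when price falls below the minimum of average variable cost. AVC = VC/y = 32 - 12y + 2y^2.
dAVC/dy = -12 + 4y = 0 gives y = 3. min AVC = 32 - 12·3 + 2·3^2 = 14.
For P < $14 the firm produces nothing.

$14 per unit, at y = 3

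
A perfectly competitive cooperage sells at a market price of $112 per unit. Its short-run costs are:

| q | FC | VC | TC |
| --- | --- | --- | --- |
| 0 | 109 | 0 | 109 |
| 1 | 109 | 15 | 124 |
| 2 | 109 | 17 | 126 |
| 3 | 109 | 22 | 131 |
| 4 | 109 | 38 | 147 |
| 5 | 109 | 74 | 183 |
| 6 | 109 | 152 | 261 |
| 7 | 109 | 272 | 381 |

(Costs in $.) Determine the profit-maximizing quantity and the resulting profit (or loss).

q = 6; profit = $411

Compute π = P·q − TC at each output: q=0: -109; q=1: -12; q=2: 98; q=3: 205; q=4: 301; q=5: 377; q=6: 411; q=7: 403.
Profit is maximized at q = 6. AVC there is 152/6 = $25.33 ≤ P, so producing beats shutting down (which would give -$109).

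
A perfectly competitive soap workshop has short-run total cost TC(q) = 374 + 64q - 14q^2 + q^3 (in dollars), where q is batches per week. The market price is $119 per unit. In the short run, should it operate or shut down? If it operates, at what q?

Produce at q = 11

From TC, MC = TC'(q) = 64 - 28q + 3q^2 and AVC = VC/q = 64 - 14q + q^2.
AVC is minimized where dAVC/dq = -14 + 2q = 0, at q = 7; min AVC = 64 - 14·7 + 7^2 = $15.
Because $119 ≥ $15, revenue can cover variable cost; the firm operates.
Set P = MC: 119 = 64 - 28q + 3q^2 → -55 - 28q + 3q^2 = 0. The roots are q = -5/3 and q = 11; the profit-maximizing output is on the rising part of MC, so q* = 11.
Check: AVC at q = 11 is $31 ≤ P, so revenue covers variable cost.
Profit = P·q − TC = 119·11 − 715 = $594.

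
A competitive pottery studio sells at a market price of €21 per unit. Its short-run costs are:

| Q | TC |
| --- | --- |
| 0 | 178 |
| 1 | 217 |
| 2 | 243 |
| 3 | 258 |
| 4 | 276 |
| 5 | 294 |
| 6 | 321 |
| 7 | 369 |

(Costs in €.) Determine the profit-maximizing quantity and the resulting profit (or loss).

Q = 0 (shut down); profit = -€178

Profit at each row (π = 21Q − TC): Q=0: -178; Q=1: -196; Q=2: -201; Q=3: -195; Q=4: -192; Q=5: -189; Q=6: -195; Q=7: -222.
Profit is highest at Q = 0. Equivalently, the lowest AVC in the table is 116/5 ≈ €23.20 at Q = 5, and P = €21 falls below it — price never covers variable cost, so the firm shuts down and loses only its fixed cost.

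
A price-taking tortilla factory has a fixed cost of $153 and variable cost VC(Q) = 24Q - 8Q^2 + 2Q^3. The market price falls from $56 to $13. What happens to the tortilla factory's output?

Output falls from 4 to 0 (the firm shuts down)

MC = 24 - 16Q + 6Q^2; the shutdown threshold is min AVC = $16 (at Q = 2).
At P = $56 ≥ min AVC, set P = MC on the rising branch: Q = 4.
At P = $13 < min AVC = $16, price no longer covers variable cost at any output, so the firm shuts down: Q = 0.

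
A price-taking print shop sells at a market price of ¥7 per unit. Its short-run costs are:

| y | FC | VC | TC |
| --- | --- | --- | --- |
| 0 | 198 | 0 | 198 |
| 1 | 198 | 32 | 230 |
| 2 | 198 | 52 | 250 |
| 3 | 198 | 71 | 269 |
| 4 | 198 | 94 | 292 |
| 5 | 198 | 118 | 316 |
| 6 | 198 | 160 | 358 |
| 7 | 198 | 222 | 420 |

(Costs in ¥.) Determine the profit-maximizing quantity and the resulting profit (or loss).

y = 0 (shut down); profit = -¥198

Tabulate TR − TC: y=0: -198; y=1: -223; y=2: -236; y=3: -248; y=4: -264; y=5: -281; y=6: -316; y=7: -371.
Profit is highest at y = 0. Equivalently, the lowest AVC in the table is 94/4 ≈ ¥23.50 at y = 4, and P = ¥7 falls below it — price never covers variable cost, so the firm shuts down and loses only its fixed cost.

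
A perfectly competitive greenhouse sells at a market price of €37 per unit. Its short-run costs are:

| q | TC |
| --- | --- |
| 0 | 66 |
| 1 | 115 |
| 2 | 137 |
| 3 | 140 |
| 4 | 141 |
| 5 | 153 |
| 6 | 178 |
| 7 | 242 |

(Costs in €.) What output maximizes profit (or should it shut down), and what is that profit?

Compute π = P·q − TC at each output: q=0: -66; q=1: -78; q=2: -63; q=3: -29; q=4: 7; q=5: 32; q=6: 44; q=7: 17.
Profit is maximized at q = 6. AVC there is 112/6 = €18.67 ≤ P, so producing beats shutting down (which would give -€66).

q = 6; profit = €44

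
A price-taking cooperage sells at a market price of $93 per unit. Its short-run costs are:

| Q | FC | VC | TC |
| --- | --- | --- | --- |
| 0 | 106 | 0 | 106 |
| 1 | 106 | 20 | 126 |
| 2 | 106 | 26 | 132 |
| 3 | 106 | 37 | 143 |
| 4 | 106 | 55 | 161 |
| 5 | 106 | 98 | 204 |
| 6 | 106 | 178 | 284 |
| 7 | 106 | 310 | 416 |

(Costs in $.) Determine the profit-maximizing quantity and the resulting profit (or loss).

Profit at each row (π = 93Q − TC): Q=0: -106; Q=1: -33; Q=2: 54; Q=3: 136; Q=4: 211; Q=5: 261; Q=6: 274; Q=7: 235.
Profit is maximized at Q = 6. AVC there is 178/6 = $29.67 ≤ P, so producing beats shutting down (which would give -$106).

Q = 6; profit = $274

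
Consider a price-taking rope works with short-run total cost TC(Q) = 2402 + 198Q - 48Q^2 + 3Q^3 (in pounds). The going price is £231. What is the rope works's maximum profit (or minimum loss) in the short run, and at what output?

AVC = 198 - 48Q + 3Q^2; min AVC = £6 at Q = 8. Since P = £231 ≥ min AVC, the firm produces.
With MC = 198 - 96Q + 9Q^2, P = MC on the upward-sloping part at Q* = 11.
TR = 231·11 = 2541. TC = 2402 + 363 = 2765. Profit = 2541 − 2765 = -£224.
That loss of £224 beats the £2402 the firm would lose by shutting down; producing recovers £2178 of fixed cost.

Profit = -£224 at Q = 11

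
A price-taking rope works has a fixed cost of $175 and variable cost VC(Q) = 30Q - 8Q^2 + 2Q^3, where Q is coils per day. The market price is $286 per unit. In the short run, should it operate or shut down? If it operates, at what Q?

From TC, MC = TC'(Q) = 30 - 16Q + 6Q^2 and AVC = VC/Q = 30 - 8Q + 2Q^2.
The AVC parabola has its vertex at Q = 8/4 = 2, where AVC = 30 - 8·2 + 2·2^2 = $22.
P = $286 exceeds min AVC = $22, so the firm stays open.
P = MC gives -256 - 16Q + 6Q^2 = 0, with roots -16/3 and 8. Take the larger (rising MC): Q* = 8.
Check: AVC at Q = 8 is $94 ≤ P, so revenue covers variable cost.
Profit = P·Q − TC = 286·8 − 927 = $1361.

Produce at Q = 8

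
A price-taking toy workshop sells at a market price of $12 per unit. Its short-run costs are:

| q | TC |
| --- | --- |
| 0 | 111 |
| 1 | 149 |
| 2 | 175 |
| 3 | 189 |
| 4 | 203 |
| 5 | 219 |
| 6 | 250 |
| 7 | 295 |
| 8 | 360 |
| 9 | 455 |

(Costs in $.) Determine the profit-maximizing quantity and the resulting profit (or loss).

q = 0 (shut down); profit = -$111

Tabulate TR − TC: q=0: -111; q=1: -137; q=2: -151; q=3: -153; q=4: -155; q=5: -159; q=6: -178; q=7: -211; q=8: -264; q=9: -347.
Profit is highest at q = 0. Equivalently, the lowest AVC in the table is 108/5 ≈ $21.60 at q = 5, and P = $12 falls below it — price never covers variable cost, so the firm shuts down and loses only its fixed cost.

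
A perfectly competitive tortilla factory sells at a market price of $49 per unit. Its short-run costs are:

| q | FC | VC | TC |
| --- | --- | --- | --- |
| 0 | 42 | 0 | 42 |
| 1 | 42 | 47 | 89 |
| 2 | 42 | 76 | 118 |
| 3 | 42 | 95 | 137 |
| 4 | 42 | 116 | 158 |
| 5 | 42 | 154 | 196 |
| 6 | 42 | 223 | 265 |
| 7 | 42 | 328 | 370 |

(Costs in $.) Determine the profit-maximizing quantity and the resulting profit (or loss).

q = 5; profit = $49

Tabulate TR − TC: q=0: -42; q=1: -40; q=2: -20; q=3: 10; q=4: 38; q=5: 49; q=6: 29; q=7: -27.
Profit is maximized at q = 5. AVC there is 154/5 = $30.80 ≤ P, so producing beats shutting down (which would give -$42).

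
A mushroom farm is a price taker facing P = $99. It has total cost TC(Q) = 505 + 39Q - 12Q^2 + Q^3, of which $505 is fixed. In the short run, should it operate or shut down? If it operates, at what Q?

Strip out fixed cost: VC = 39Q - 12Q^2 + Q^3. Then AVC = 39 - 12Q + Q^2 and MC = 39 - 24Q + 3Q^2.
AVC is minimized where dAVC/dQ = -12 + 2Q = 0, at Q = 6; min AVC = 39 - 12·6 + 6^2 = $3.
Since P = $99 ≥ min AVC = $3, price covers variable cost and the firm should produce.
Set P = MC: 99 = 39 - 24Q + 3Q^2 → -60 - 24Q + 3Q^2 = 0. The roots are Q = -2 and Q = 10; the profit-maximizing output is on the rising part of MC, so Q* = 10.
Check: AVC at Q = 10 is $19 ≤ P, so revenue covers variable cost.
Profit = P·Q − TC = 99·10 − 695 = $295.

Produce at Q = 10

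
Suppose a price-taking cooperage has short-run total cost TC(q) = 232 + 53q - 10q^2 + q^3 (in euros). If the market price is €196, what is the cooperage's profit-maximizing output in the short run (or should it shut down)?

Variable cost is VC = 53q - 10q^2 + q^3, so AVC = VC/q = 53 - 10q + q^2 and MC = dTC/dq = 53 - 20q + 3q^2.
The AVC parabola has its vertex at q = 10/2 = 5, where AVC = 53 - 10·5 + 5^2 = €28.
Because €196 ≥ €28, revenue can cover variable cost; the firm operates.
Solving P = MC: -143 - 20q + 3q^2 = 0 ⇒ q = -13/3 or 11. On the upward-sloping branch, q* = 11.
Check: AVC at q = 11 is €64 ≤ P, so revenue covers variable cost.
Profit = P·q − TC = 196·11 − 936 = €1220.

Produce at q = 11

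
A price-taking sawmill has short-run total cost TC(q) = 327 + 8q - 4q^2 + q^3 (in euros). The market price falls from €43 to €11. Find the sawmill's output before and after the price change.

Output falls from 5 to 3

MC = 8 - 8q + 3q^2; the shutdown threshold is min AVC = €4 (at q = 2).
With P = €43 above the shutdown price, P = MC gives q = 5.
At P = €11 ≥ min AVC, set P = MC: q = 3. The firm stays open but cuts output.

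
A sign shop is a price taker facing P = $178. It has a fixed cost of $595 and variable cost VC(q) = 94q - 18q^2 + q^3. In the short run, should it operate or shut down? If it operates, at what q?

Produce at q = 14

Variable cost is VC = 94q - 18q^2 + q^3, so AVC = VC/q = 94 - 18q + q^2 and MC = dTC/dq = 94 - 36q + 3q^2.
AVC hits its minimum where MC = AVC, at q = 9, giving min AVC = 94 - 18·9 + 9^2 = $13.
Since P = $178 ≥ min AVC = $13, price covers variable cost and the firm should produce.
Set P = MC: 178 = 94 - 36q + 3q^2 → -84 - 36q + 3q^2 = 0. The roots are q = -2 and q = 14; the profit-maximizing output is on the rising part of MC, so q* = 14.
Check: AVC at q = 14 is $38 ≤ P, so revenue covers variable cost.
Profit = P·q − TC = 178·14 − 1127 = $1365.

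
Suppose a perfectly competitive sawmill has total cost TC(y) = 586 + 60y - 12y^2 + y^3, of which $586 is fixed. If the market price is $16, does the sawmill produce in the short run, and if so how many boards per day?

Strip out fixed cost: VC = 60y - 12y^2 + y^3. Then AVC = 60 - 12y + y^2 and MC = 60 - 24y + 3y^2.
The AVC parabola has its vertex at y = 12/2 = 6, where AVC = 60 - 12·6 + 6^2 = $24.
With P < min AVC ($16 < $24), every unit sold adds to the loss.
The firm minimizes its loss by shutting down and losing only its fixed cost of $586.

Shut down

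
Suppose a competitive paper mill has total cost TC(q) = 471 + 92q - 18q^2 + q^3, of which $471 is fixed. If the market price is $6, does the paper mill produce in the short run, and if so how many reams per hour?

Shut down

From TC, MC = TC'(q) = 92 - 36q + 3q^2 and AVC = VC/q = 92 - 18q + q^2.
AVC is minimized where dAVC/dq = -18 + 2q = 0, at q = 9; min AVC = 92 - 18·9 + 9^2 = $11.
Since P = $6 < min AVC = $11, price fails to cover variable cost at any output.
The firm minimizes its loss by shutting down and losing only its fixed cost of $471.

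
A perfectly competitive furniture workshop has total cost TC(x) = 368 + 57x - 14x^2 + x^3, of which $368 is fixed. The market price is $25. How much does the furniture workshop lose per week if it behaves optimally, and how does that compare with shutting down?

Profit = -$240 at x = 8

AVC = 57 - 14x + x^2 has its minimum $8 at x = 7; price $25 clears that bar, so the firm operates.
MC = 57 - 28x + 3x^2. Setting P = MC and taking the root on the rising branch gives x* = 8.
TR = 25·8 = 200. TC = 368 + 72 = 440. Profit = 200 − 440 = -$240.
By producing, the firm covers all variable cost plus $128 of fixed cost; shutting down would lose the full $368.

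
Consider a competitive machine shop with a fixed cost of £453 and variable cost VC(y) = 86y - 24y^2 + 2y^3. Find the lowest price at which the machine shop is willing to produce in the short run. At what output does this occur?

£14 per unit, at y = 6

The shutdown price is the minimum of AVC. VC = 86y - 24y^2 + 2y^3, so AVC = 86 - 24y + 2y^2.
At the minimum of AVC, MC = AVC. MC = 86 - 48y + 6y^2; setting MC = AVC gives 4y^2 - 24y = 0, so y = 6. min AVC = 14.
So the shutdown price is £14.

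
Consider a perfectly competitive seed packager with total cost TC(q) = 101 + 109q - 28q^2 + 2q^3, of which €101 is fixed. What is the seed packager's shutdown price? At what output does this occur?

The firm shuts down when price falls below the minimum of average variable cost. AVC = VC/q = 109 - 28q + 2q^2.
dAVC/dq = -28 + 4q = 0 gives q = 7. min AVC = 109 - 28·7 + 2·7^2 = 11.
For P < €11 the firm produces nothing.

€11 per unit, at q = 7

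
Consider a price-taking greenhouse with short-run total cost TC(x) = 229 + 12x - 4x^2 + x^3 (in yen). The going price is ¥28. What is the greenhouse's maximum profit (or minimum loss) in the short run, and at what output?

AVC = 12 - 4x + x^2; min AVC = ¥8 at x = 2. Since P = ¥28 ≥ min AVC, the firm produces.
MC = 12 - 8x + 3x^2. Setting P = MC and taking the root on the rising branch gives x* = 4.
TR = 28·4 = 112. TC = 229 + 48 = 277. Profit = 112 − 277 = -¥165.
By producing, the firm covers all variable cost plus ¥64 of fixed cost; shutting down would lose the full ¥229.

Profit = -¥165 at x = 4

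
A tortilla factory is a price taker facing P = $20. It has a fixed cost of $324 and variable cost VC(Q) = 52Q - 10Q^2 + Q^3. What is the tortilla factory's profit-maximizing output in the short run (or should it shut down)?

Shut down

Variable cost is VC = 52Q - 10Q^2 + Q^3, so AVC = VC/Q = 52 - 10Q + Q^2 and MC = dTC/dQ = 52 - 20Q + 3Q^2.
The AVC parabola has its vertex at Q = 10/2 = 5, where AVC = 52 - 10·5 + 5^2 = $27.
Since P = $20 < min AVC = $27, price fails to cover variable cost at any output.
Best response: produce nothing and absorb the $324 fixed cost.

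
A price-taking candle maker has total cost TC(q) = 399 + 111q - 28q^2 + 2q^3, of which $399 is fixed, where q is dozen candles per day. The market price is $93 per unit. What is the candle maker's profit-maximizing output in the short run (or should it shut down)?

Produce at q = 9

From TC, MC = TC'(q) = 111 - 56q + 6q^2 and AVC = VC/q = 111 - 28q + 2q^2.
AVC is minimized where dAVC/dq = -28 + 4q = 0, at q = 7; min AVC = 111 - 28·7 + 2·7^2 = $13.
Since P = $93 ≥ min AVC = $13, price covers variable cost and the firm should produce.
P = MC gives 18 - 56q + 6q^2 = 0, with roots 1/3 and 9. Take the larger (rising MC): q* = 9.
Check: AVC at q = 9 is $21 ≤ P, so revenue covers variable cost.
Profit = P·q − TC = 93·9 − 588 = $249.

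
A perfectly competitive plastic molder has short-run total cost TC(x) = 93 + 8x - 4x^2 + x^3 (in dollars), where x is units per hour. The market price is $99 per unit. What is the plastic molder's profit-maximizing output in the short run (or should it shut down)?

Strip out fixed cost: VC = 8x - 4x^2 + x^3. Then AVC = 8 - 4x + x^2 and MC = 8 - 8x + 3x^2.
The AVC parabola has its vertex at x = 4/2 = 2, where AVC = 8 - 4·2 + 2^2 = $4.
Since P = $99 ≥ min AVC = $4, price covers variable cost and the firm should produce.
Solving P = MC: -91 - 8x + 3x^2 = 0 ⇒ x = -13/3 or 7. On the upward-sloping branch, x* = 7.
Check: AVC at x = 7 is $29 ≤ P, so revenue covers variable cost.
Profit = P·x − TC = 99·7 − 296 = $397.

Produce at x = 7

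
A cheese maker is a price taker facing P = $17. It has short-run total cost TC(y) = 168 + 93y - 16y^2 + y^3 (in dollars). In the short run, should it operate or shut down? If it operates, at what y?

Shut down

Strip out fixed cost: VC = 93y - 16y^2 + y^3. Then AVC = 93 - 16y + y^2 and MC = 93 - 32y + 3y^2.
AVC hits its minimum where MC = AVC, at y = 8, giving min AVC = 93 - 16·8 + 8^2 = $29.
With P < min AVC ($17 < $29), every unit sold adds to the loss.
Best response: produce nothing and absorb the $168 fixed cost.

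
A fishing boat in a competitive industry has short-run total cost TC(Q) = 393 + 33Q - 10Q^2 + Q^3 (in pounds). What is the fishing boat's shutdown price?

£8 per unit

The firm shuts down when price falls below the minimum of average variable cost. AVC = VC/Q = 33 - 10Q + Q^2.
dAVC/dQ = -10 + 2Q = 0 gives Q = 5. min AVC = 33 - 10·5 + 5^2 = 8.
For P < £8 the firm produces nothing.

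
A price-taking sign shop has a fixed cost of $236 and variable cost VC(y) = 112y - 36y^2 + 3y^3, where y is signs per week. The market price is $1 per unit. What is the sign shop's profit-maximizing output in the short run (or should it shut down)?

Strip out fixed cost: VC = 112y - 36y^2 + 3y^3. Then AVC = 112 - 36y + 3y^2 and MC = 112 - 72y + 9y^2.
AVC is minimized where dAVC/dy = -36 + 6y = 0, at y = 6; min AVC = 112 - 36·6 + 3·6^2 = $4.
With P < min AVC ($1 < $4), every unit sold adds to the loss.
Best response: produce nothing and absorb the $236 fixed cost.

Shut down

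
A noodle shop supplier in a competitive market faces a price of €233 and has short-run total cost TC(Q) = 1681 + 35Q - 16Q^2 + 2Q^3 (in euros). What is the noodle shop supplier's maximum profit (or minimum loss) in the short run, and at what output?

Profit = -€61 at Q = 9

AVC = 35 - 16Q + 2Q^2 has its minimum €3 at Q = 4; price €233 clears that bar, so the firm operates.
With MC = 35 - 32Q + 6Q^2, P = MC on the upward-sloping part at Q* = 9.
TR = 233·9 = 2097. TC = 1681 + 477 = 2158. Profit = 2097 − 2158 = -€61.
By producing, the firm covers all variable cost plus €1620 of fixed cost; shutting down would lose the full €1681.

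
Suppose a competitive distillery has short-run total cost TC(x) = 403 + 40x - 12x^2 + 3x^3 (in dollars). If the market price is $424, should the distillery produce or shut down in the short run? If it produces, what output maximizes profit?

Produce at x = 8

Variable cost is VC = 40x - 12x^2 + 3x^3, so AVC = VC/x = 40 - 12x + 3x^2 and MC = dTC/dx = 40 - 24x + 9x^2.
AVC is minimized where dAVC/dx = -12 + 6x = 0, at x = 2; min AVC = 40 - 12·2 + 3·2^2 = $28.
Since P = $424 ≥ min AVC = $28, price covers variable cost and the firm should produce.
P = MC gives -384 - 24x + 9x^2 = 0, with roots -16/3 and 8. Take the larger (rising MC): x* = 8.
Check: AVC at x = 8 is $136 ≤ P, so revenue covers variable cost.
Profit = P·x − TC = 424·8 − 1491 = $1901.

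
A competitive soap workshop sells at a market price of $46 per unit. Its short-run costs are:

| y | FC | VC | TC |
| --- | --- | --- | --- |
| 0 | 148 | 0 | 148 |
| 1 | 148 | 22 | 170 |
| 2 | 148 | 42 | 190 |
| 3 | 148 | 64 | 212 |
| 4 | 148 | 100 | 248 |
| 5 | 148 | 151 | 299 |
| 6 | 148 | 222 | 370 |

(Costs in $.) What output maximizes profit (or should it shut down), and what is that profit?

y = 4; profit = -$64

Compute π = P·y − TC at each output: y=0: -148; y=1: -124; y=2: -98; y=3: -74; y=4: -64; y=5: -69; y=6: -94.
Profit is maximized at y = 4. AVC there is 100/4 = $25 ≤ P, so producing beats shutting down (which would give -$148).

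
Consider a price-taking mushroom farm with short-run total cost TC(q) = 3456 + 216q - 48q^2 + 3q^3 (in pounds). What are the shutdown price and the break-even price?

Shutdown price = £24; break-even price = £360

Shutdown price = min AVC. AVC = 216 - 48q + 3q^2, with vertex at q = 8 and minimum £24.
ATC = 3456/q + 216 - 48q + 3q^2. Setting dATC/dq = −3456/q^2 − 48 + 6q = 0 gives q = 12 (since 6·12^3 − 48·12^2 = 3456).
min ATC = 3456/12 + 216 − 48·12 + 3·12^2 = £360. That is the break-even price.
For £24 ≤ P < £360 the firm produces at a loss; below £24 it shuts down.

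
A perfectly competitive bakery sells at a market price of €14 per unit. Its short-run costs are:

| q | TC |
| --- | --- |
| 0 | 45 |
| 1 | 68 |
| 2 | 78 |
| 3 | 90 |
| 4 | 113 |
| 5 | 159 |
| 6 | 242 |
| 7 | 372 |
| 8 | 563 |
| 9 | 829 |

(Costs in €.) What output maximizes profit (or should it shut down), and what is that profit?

q = 0 (shut down); profit = -€45

Tabulate TR − TC: q=0: -45; q=1: -54; q=2: -50; q=3: -48; q=4: -57; q=5: -89; q=6: -158; q=7: -274; q=8: -451; q=9: -703.
Profit is highest at q = 0. Equivalently, the lowest AVC in the table is 45/3 ≈ €15 at q = 3, and P = €14 falls below it — price never covers variable cost, so the firm shuts down and loses only its fixed cost.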